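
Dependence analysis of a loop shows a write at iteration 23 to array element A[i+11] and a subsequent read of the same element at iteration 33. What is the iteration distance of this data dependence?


Distance = read iteration - write iteration
= 33 - 23 = 10

10


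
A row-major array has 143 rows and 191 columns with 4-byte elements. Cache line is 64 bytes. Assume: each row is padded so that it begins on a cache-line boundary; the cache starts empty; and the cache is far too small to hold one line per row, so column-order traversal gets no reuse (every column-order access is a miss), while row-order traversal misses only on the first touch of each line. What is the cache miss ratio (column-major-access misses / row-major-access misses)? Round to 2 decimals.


Each row occupies 191 * 4 = 764 bytes and starts on a line boundary, so it spans ceil(764 / 64) = 12 cache lines.
Row-major traversal misses (one per line touched): 143 * ceil(191 * 4 / 64) = 1716
Column-major traversal misses (no reuse, every access misses): 143 * 191 = 27313
Ratio = 27313 / 1716 = 15.92

15.92


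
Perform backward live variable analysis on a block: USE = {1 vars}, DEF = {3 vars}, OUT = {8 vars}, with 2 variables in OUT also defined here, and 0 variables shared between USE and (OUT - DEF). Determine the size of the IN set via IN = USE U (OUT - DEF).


OUT - DEF: 8 - 2 = 6
|IN| = |USE| + |OUT - DEF| - |USE ∩ (OUT - DEF)| = 1 + 6 - 0 = 7

7


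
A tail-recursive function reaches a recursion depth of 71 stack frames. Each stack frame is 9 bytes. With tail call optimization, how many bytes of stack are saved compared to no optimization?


Without TCO: 71 * 9 = 639 bytes
With TCO: reuse 1 frame = 9 bytes
Savings = 639 - 9 = 630

630


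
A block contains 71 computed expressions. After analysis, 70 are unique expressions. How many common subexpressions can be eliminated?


CSE count = total expressions - unique expressions
= 71 - 70 = 1

1


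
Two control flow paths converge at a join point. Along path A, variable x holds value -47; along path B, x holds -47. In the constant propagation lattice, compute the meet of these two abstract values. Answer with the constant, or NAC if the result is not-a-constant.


Meet operation: if both paths give the same constant, result is that constant; if they differ, result is NAC (not-a-constant).
Path A: -47, Path B: -47 -> equal
Result: constant -> -47

-47


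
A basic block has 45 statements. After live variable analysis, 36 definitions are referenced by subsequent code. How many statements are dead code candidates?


Dead code = total statements - live definitions
= 45 - 36 = 9

9


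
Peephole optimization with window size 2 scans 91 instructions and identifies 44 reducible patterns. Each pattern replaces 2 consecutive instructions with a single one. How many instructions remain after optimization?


Each match removes 1 instructions.
Total removed = 44 * 1 = 44
Remaining = 91 - 44 = 47

47


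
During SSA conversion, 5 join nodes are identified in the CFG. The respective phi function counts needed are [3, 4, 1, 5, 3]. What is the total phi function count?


Total phi functions = sum of phi functions at each join node
= 3 + 4 + 1 + 5 + 3 = 16

16


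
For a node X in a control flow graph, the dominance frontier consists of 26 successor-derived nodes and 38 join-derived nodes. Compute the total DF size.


DF(X) = direct successor contributions + join point contributions
= 26 + 38 = 64

64


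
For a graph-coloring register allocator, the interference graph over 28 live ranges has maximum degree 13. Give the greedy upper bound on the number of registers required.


Greedy coloring never needs more than (max_degree + 1) colors: when coloring a vertex, at most max_degree neighbors are already colored.
Upper bound = 13 + 1 = 14

14


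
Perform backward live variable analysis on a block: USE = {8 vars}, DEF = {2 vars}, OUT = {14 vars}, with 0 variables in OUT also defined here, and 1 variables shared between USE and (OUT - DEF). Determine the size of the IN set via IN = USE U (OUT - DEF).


OUT - DEF: 14 - 0 = 14
|IN| = |USE| + |OUT - DEF| - |USE ∩ (OUT - DEF)| = 8 + 14 - 1 = 21

21


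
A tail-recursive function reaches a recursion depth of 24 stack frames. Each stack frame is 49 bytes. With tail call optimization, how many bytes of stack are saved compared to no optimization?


Without TCO: 24 * 49 = 1176 bytes
With TCO: reuse 1 frame = 49 bytes
Savings = 1176 - 49 = 1127

1127


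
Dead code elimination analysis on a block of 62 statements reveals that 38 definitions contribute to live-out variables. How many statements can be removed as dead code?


Dead code = total statements - live definitions
= 62 - 38 = 24

24


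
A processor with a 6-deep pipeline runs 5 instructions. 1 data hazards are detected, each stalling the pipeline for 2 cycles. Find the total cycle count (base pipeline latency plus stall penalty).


Base cycles = 6 + 5 - 1 = 10
Total stalls = 1 * 2 = 2
Total = 10 + 2 = 12

12


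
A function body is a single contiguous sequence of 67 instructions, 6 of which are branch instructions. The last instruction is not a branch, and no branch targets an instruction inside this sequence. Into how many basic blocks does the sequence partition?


With no in-sequence branch targets, the leaders are the first instruction plus the instruction after each branch.
Number of basic blocks = branches + 1
= 6 + 1 = 7

7


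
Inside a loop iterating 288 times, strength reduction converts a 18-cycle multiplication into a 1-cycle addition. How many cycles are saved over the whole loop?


Per-iteration saving = 18 - 1 = 17
Total saved = 288 * 17 = 4896

4896


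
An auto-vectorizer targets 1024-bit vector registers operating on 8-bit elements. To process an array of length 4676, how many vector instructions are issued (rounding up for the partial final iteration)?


Width = 1024 / 8 = 128 elements per vector op
Iterations = ceil(4676 / 128) = 37

37


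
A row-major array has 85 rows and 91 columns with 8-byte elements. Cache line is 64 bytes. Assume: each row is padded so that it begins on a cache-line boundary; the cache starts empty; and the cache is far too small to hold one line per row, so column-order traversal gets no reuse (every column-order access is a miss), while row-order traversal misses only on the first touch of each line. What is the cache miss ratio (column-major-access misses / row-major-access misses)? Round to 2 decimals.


Each row occupies 91 * 8 = 728 bytes and starts on a line boundary, so it spans ceil(728 / 64) = 12 cache lines.
Row-major traversal misses (one per line touched): 85 * ceil(91 * 8 / 64) = 1020
Column-major traversal misses (no reuse, every access misses): 85 * 91 = 7735
Ratio = 7735 / 1020 = 7.58

7.58


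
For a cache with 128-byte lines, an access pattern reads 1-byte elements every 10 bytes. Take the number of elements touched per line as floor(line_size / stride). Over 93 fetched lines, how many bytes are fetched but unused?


Elements per line = floor(128 / 10) = 12
Bytes used per line = 12 * 1 = 12
Wasted per line = 128 - 12 = 116
Total wasted = 116 * 93 = 10788

10788


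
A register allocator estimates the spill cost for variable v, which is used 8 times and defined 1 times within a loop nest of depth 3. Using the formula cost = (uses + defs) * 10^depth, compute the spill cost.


uses + defs = 8 + 1 = 9
10^3 = 1000
Spill cost = 9 * 1000 = 9000

9000


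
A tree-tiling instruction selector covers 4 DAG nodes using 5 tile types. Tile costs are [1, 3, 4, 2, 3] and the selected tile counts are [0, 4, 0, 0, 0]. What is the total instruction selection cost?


Total cost = sum(count_i * cost_i)
= 0*1 + 4*3 + 0*4 + 0*2 + 0*3
= 12

12


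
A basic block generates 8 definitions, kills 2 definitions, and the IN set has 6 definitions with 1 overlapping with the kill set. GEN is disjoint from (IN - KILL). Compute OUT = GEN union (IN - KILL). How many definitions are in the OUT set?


IN - KILL: 6 - 1 = 5 surviving definitions
OUT = GEN + surviving = 8 + 5 = 13

13


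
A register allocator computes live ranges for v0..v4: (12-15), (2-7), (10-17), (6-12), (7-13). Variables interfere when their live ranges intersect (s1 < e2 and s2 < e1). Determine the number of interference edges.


Check all pairs for overlapping intervals.
Two intervals (s1,e1) and (s2,e2) overlap if s1 < e2 and s2 < e1.
v0 (12-15) vs v1..v4: overlaps v2, v4 -> 2
v1 (2-7) vs v2..v4: overlaps v3 -> 1
v2 (10-17) vs v3..v4: overlaps v3, v4 -> 2
v3 (6-12) vs v4: overlaps v4 -> 1
Total overlapping pairs = 2 + 1 + 2 + 1 = 6

6


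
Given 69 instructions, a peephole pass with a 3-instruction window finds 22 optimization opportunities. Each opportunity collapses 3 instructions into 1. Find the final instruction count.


Each match removes 2 instructions.
Total removed = 22 * 2 = 44
Remaining = 69 - 44 = 25

25


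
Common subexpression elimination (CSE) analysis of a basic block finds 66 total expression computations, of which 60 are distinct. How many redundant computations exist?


CSE count = total expressions - unique expressions
= 66 - 60 = 6

6


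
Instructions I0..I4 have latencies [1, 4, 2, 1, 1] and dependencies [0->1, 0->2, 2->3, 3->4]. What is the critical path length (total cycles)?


Compute longest path through dependency graph: dist(Ik) = max over predecessors of dist + latency(Ik).
dist(I0) = latency 1 = 1
dist(I1) = dist(I0) + 4 = 1 + 4 = 5
dist(I2) = dist(I0) + 2 = 1 + 2 = 3
dist(I3) = dist(I2) + 1 = 3 + 1 = 4
dist(I4) = dist(I3) + 1 = 4 + 1 = 5
Critical path = max dist = 5

5


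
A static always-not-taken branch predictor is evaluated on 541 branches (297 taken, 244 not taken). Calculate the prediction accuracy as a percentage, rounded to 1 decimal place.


Predictor: always-not-taken
Correct predictions = 244
Accuracy = 244 / 541 * 100 = 45.1%

45.1


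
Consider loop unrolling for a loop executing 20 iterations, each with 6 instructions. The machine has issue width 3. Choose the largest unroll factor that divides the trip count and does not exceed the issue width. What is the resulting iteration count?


Largest divisor of 20 <= 3 is 2
New iterations = 20 / 2 = 10

10


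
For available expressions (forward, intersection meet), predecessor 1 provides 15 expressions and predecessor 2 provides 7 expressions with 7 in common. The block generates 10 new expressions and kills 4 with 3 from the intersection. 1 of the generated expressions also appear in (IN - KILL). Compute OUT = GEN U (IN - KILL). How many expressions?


IN = intersection of predecessors = 7
IN - KILL = 7 - 3 = 4
|OUT| = |GEN| + |IN - KILL| - |GEN ∩ (IN - KILL)| = 10 + 4 - 1 = 13

13


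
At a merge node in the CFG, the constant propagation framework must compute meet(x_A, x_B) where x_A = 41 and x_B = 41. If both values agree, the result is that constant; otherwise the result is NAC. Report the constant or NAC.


Meet operation: if both paths give the same constant, result is that constant; if they differ, result is NAC (not-a-constant).
Path A: 41, Path B: 41 -> equal
Result: constant -> 41

41


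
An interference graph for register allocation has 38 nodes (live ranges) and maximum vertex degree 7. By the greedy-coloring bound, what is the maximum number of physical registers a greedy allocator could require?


Greedy coloring never needs more than (max_degree + 1) colors: when coloring a vertex, at most max_degree neighbors are already colored.
Upper bound = 7 + 1 = 8

8


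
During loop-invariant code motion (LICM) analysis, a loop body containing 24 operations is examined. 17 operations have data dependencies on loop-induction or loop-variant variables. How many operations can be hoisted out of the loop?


Invariant candidates = total - loop-dependent
= 24 - 17 = 7

7


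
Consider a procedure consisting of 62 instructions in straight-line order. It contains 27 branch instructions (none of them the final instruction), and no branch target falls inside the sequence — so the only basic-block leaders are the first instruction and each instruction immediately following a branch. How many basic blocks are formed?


With no in-sequence branch targets, the leaders are the first instruction plus the instruction after each branch.
Number of basic blocks = branches + 1
= 27 + 1 = 28

28


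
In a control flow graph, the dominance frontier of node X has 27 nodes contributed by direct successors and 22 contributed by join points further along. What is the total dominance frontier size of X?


DF(X) = direct successor contributions + join point contributions
= 27 + 22 = 49

49


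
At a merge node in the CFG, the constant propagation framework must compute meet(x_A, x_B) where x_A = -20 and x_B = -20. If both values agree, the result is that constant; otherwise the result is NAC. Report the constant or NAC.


Meet operation: if both paths give the same constant, result is that constant; if they differ, result is NAC (not-a-constant).
Path A: -20, Path B: -20 -> equal
Result: constant -> -20

-20


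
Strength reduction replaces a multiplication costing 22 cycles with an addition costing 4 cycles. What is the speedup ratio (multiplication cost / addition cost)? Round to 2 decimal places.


Ratio = mult_cost / add_cost = 22 / 4 = 5.5

5.5


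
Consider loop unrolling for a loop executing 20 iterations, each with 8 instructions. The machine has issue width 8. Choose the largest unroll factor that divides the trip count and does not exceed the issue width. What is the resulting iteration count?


Largest divisor of 20 <= 8 is 5
New iterations = 20 / 5 = 4

4


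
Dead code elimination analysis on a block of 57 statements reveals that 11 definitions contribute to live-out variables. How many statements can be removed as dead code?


Dead code = total statements - live definitions
= 57 - 11 = 46

46


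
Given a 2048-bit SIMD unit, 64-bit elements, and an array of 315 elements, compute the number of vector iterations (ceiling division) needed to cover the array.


Width = 2048 / 64 = 32 elements per vector op
Iterations = ceil(315 / 32) = 10

10


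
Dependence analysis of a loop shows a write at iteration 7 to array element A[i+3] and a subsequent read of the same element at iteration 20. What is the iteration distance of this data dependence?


Distance = read iteration - write iteration
= 20 - 7 = 13

13


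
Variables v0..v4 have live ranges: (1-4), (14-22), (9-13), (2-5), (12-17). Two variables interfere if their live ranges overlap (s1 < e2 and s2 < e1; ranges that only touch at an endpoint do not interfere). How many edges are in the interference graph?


Check all pairs for overlapping intervals.
Two intervals (s1,e1) and (s2,e2) overlap if s1 < e2 and s2 < e1.
v0 (1-4) vs v1..v4: overlaps v3 -> 1
v1 (14-22) vs v2..v4: overlaps v4 -> 1
v2 (9-13) vs v3..v4: overlaps v4 -> 1
v3 (2-5) vs v4: overlaps none -> 0
Total overlapping pairs = 1 + 1 + 1 + 0 = 3

3


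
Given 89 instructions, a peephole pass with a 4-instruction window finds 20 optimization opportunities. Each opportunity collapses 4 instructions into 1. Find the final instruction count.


Each match removes 3 instructions.
Total removed = 20 * 3 = 60
Remaining = 89 - 60 = 29

29


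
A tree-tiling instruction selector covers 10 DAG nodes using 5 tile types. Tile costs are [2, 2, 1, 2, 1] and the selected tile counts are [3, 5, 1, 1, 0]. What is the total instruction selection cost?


Total cost = sum(count_i * cost_i)
= 3*2 + 5*2 + 1*1 + 1*2 + 0*1
= 19

19


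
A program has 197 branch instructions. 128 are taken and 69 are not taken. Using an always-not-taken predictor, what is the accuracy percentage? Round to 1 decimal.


Predictor: always-not-taken
Correct predictions = 69
Accuracy = 69 / 197 * 100 = 35.0%

35.0


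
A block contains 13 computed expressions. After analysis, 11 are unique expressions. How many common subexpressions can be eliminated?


CSE count = total expressions - unique expressions
= 13 - 11 = 2

2


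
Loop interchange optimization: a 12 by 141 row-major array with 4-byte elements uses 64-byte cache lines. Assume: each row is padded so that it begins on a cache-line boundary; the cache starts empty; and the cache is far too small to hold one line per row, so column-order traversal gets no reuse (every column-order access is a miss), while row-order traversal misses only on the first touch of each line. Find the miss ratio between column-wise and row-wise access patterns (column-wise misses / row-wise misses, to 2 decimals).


Each row occupies 141 * 4 = 564 bytes and starts on a line boundary, so it spans ceil(564 / 64) = 9 cache lines.
Row-major traversal misses (one per line touched): 12 * ceil(141 * 4 / 64) = 108
Column-major traversal misses (no reuse, every access misses): 12 * 141 = 1692
Ratio = 1692 / 108 = 15.67

15.67


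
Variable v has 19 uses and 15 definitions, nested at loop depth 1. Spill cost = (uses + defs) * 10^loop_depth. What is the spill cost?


uses + defs = 19 + 15 = 34
10^1 = 10
Spill cost = 34 * 10 = 340

340


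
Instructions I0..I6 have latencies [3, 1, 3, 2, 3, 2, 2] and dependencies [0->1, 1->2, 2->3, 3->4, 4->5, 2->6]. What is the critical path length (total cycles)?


Compute longest path through dependency graph: dist(Ik) = max over predecessors of dist + latency(Ik).
dist(I0) = latency 3 = 3
dist(I1) = dist(I0) + 1 = 3 + 1 = 4
dist(I2) = dist(I1) + 3 = 4 + 3 = 7
dist(I3) = dist(I2) + 2 = 7 + 2 = 9
dist(I4) = dist(I3) + 3 = 9 + 3 = 12
dist(I5) = dist(I4) + 2 = 12 + 2 = 14
dist(I6) = dist(I2) + 2 = 7 + 2 = 9
Critical path = max dist = 14

14


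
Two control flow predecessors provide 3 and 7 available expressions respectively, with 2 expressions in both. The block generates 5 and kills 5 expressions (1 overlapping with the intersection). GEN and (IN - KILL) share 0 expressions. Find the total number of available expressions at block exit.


IN = intersection of predecessors = 2
IN - KILL = 2 - 1 = 1
|OUT| = |GEN| + |IN - KILL| - |GEN ∩ (IN - KILL)| = 5 + 1 - 0 = 6

6


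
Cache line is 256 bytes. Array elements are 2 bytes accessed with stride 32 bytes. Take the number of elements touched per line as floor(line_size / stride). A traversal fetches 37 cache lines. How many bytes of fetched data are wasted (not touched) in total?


Elements per line = floor(256 / 32) = 8
Bytes used per line = 8 * 2 = 16
Wasted per line = 256 - 16 = 240
Total wasted = 240 * 37 = 8880

8880


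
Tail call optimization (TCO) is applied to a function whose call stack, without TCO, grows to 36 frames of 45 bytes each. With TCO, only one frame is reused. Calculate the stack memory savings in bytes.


Without TCO: 36 * 45 = 1620 bytes
With TCO: reuse 1 frame = 45 bytes
Savings = 1620 - 45 = 1575

1575


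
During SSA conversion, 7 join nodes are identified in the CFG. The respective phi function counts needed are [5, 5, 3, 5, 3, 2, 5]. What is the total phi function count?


Total phi functions = sum of phi functions at each join node
= 5 + 5 + 3 + 5 + 3 + 2 + 5 = 28

28


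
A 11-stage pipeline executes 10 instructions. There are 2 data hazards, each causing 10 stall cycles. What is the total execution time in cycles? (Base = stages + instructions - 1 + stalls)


Base cycles = 11 + 10 - 1 = 20
Total stalls = 2 * 10 = 20
Total = 20 + 20 = 40

40


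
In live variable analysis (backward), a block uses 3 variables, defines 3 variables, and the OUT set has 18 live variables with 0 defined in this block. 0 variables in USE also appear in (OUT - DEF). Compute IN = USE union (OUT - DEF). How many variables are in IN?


OUT - DEF: 18 - 0 = 18
|IN| = |USE| + |OUT - DEF| - |USE ∩ (OUT - DEF)| = 3 + 18 - 0 = 21

21


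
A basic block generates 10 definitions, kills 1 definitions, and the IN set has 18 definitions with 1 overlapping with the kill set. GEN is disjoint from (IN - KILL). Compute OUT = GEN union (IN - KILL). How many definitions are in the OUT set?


IN - KILL: 18 - 1 = 17 surviving definitions
OUT = GEN + surviving = 10 + 17 = 27

27


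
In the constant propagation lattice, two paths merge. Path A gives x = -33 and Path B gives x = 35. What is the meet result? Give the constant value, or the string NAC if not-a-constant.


Meet operation: if both paths give the same constant, result is that constant; if they differ, result is NAC (not-a-constant).
Path A: -33, Path B: 35 -> differ
Result: not-a-constant -> NAC

NAC


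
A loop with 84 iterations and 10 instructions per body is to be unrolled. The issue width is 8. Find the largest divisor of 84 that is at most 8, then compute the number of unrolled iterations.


Largest divisor of 84 <= 8 is 7
New iterations = 84 / 7 = 12

12


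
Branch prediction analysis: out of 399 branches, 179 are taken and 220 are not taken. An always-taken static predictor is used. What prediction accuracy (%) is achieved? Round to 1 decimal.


Predictor: always-taken
Correct predictions = 179
Accuracy = 179 / 399 * 100 = 44.9%

44.9


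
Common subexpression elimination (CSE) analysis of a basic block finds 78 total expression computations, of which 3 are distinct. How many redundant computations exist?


CSE count = total expressions - unique expressions
= 78 - 3 = 75

75


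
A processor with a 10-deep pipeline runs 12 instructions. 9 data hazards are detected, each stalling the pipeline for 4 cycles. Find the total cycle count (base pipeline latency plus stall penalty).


Base cycles = 10 + 12 - 1 = 21
Total stalls = 9 * 4 = 36
Total = 21 + 36 = 57

57


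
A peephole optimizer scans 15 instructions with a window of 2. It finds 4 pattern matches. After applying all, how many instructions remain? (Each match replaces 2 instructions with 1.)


Each match removes 1 instructions.
Total removed = 4 * 1 = 4
Remaining = 15 - 4 = 11

11


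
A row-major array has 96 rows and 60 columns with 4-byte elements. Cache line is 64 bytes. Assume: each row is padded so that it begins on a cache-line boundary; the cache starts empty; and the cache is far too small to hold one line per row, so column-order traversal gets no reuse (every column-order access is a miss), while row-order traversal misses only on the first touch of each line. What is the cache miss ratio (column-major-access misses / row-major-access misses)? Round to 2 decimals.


Each row occupies 60 * 4 = 240 bytes and starts on a line boundary, so it spans ceil(240 / 64) = 4 cache lines.
Row-major traversal misses (one per line touched): 96 * ceil(60 * 4 / 64) = 384
Column-major traversal misses (no reuse, every access misses): 96 * 60 = 5760
Ratio = 5760 / 384 = 15.0

15.0


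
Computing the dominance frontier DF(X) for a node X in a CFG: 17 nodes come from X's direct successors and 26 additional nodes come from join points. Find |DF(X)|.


DF(X) = direct successor contributions + join point contributions
= 17 + 26 = 43

43


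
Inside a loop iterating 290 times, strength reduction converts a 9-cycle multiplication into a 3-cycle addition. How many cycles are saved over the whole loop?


Per-iteration saving = 9 - 3 = 6
Total saved = 290 * 6 = 1740

1740


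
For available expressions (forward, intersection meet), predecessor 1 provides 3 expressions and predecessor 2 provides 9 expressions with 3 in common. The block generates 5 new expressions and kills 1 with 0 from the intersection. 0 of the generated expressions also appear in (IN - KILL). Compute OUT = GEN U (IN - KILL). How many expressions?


IN = intersection of predecessors = 3
IN - KILL = 3 - 0 = 3
|OUT| = |GEN| + |IN - KILL| - |GEN ∩ (IN - KILL)| = 5 + 3 - 0 = 8

8


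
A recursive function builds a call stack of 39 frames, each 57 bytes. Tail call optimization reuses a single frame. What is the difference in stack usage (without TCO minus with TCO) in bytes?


Without TCO: 39 * 57 = 2223 bytes
With TCO: reuse 1 frame = 57 bytes
Savings = 2223 - 57 = 2166

2166


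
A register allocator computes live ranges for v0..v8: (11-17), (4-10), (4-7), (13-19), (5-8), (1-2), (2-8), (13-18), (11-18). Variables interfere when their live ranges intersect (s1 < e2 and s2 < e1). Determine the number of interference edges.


Check all pairs for overlapping intervals.
Two intervals (s1,e1) and (s2,e2) overlap if s1 < e2 and s2 < e1.
v0 (11-17) vs v1..v8: overlaps v3, v7, v8 -> 3
v1 (4-10) vs v2..v8: overlaps v2, v4, v6 -> 3
v2 (4-7) vs v3..v8: overlaps v4, v6 -> 2
v3 (13-19) vs v4..v8: overlaps v7, v8 -> 2
v4 (5-8) vs v5..v8: overlaps v6 -> 1
v5 (1-2) vs v6..v8: overlaps none -> 0
v6 (2-8) vs v7..v8: overlaps none -> 0
v7 (13-18) vs v8: overlaps v8 -> 1
Total overlapping pairs = 3 + 3 + 2 + 2 + 1 + 0 + 0 + 1 = 12

12


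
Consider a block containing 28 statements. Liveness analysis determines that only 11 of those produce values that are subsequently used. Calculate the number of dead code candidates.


Dead code = total statements - live definitions
= 28 - 11 = 17

17


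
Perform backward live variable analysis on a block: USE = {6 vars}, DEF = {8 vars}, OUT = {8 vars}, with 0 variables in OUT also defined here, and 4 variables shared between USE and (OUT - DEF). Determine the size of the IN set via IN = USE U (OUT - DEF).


OUT - DEF: 8 - 0 = 8
|IN| = |USE| + |OUT - DEF| - |USE ∩ (OUT - DEF)| = 6 + 8 - 4 = 10

10


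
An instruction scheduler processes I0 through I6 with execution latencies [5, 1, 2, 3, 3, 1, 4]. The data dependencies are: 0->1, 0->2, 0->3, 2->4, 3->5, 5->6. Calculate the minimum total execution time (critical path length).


Compute longest path through dependency graph: dist(Ik) = max over predecessors of dist + latency(Ik).
dist(I0) = latency 5 = 5
dist(I1) = dist(I0) + 1 = 5 + 1 = 6
dist(I2) = dist(I0) + 2 = 5 + 2 = 7
dist(I3) = dist(I0) + 3 = 5 + 3 = 8
dist(I4) = dist(I2) + 3 = 7 + 3 = 10
dist(I5) = dist(I3) + 1 = 8 + 1 = 9
dist(I6) = dist(I5) + 4 = 9 + 4 = 13
Critical path = max dist = 13

13


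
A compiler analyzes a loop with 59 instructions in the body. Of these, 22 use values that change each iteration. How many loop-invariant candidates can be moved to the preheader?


Invariant candidates = total - loop-dependent
= 59 - 22 = 37

37


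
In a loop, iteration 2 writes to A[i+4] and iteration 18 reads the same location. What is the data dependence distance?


Distance = read iteration - write iteration
= 18 - 2 = 16

16


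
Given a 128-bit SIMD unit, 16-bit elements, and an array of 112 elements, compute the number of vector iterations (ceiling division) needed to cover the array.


Width = 128 / 16 = 8 elements per vector op
Iterations = ceil(112 / 8) = 14

14


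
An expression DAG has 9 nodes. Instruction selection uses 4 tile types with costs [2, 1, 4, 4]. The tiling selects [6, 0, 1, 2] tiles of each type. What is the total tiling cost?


Total cost = sum(count_i * cost_i)
= 6*2 + 0*1 + 1*4 + 2*4
= 24

24


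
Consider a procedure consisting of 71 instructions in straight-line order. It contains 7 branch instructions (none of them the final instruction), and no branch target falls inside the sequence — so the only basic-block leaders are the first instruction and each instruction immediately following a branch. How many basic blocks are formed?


With no in-sequence branch targets, the leaders are the first instruction plus the instruction after each branch.
Number of basic blocks = branches + 1
= 7 + 1 = 8

8


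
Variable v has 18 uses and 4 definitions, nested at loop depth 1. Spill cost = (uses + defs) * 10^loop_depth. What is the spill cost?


uses + defs = 18 + 4 = 22
10^1 = 10
Spill cost = 22 * 10 = 220

220


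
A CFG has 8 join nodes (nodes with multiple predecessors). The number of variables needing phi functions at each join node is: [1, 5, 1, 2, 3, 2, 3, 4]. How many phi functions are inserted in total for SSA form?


Total phi functions = sum of phi functions at each join node
= 1 + 5 + 1 + 2 + 3 + 2 + 3 + 4 = 21

21


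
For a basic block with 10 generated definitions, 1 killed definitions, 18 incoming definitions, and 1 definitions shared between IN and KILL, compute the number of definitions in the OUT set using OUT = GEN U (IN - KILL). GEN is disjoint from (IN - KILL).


IN - KILL: 18 - 1 = 17 surviving definitions
OUT = GEN + surviving = 10 + 17 = 27

27


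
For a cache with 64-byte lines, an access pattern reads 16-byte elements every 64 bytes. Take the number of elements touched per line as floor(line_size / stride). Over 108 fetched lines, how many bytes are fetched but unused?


Elements per line = floor(64 / 64) = 1
Bytes used per line = 1 * 16 = 16
Wasted per line = 64 - 16 = 48
Total wasted = 48 * 108 = 5184

5184


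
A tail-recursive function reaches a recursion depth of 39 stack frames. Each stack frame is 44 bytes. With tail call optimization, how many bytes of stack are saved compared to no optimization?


Without TCO: 39 * 44 = 1716 bytes
With TCO: reuse 1 frame = 44 bytes
Savings = 1716 - 44 = 1672

1672


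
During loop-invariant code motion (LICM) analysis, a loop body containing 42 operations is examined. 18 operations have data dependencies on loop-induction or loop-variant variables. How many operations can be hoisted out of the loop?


Invariant candidates = total - loop-dependent
= 42 - 18 = 24

24


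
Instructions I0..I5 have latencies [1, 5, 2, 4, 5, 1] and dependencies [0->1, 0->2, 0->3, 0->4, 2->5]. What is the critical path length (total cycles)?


Compute longest path through dependency graph: dist(Ik) = max over predecessors of dist + latency(Ik).
dist(I0) = latency 1 = 1
dist(I1) = dist(I0) + 5 = 1 + 5 = 6
dist(I2) = dist(I0) + 2 = 1 + 2 = 3
dist(I3) = dist(I0) + 4 = 1 + 4 = 5
dist(I4) = dist(I0) + 5 = 1 + 5 = 6
dist(I5) = dist(I2) + 1 = 3 + 1 = 4
Critical path = max dist = 6

6


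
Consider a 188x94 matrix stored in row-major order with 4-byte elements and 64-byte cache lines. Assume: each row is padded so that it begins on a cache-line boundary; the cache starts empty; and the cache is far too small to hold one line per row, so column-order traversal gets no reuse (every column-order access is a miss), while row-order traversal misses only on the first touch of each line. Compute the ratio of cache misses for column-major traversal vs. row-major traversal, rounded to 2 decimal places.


Each row occupies 94 * 4 = 376 bytes and starts on a line boundary, so it spans ceil(376 / 64) = 6 cache lines.
Row-major traversal misses (one per line touched): 188 * ceil(94 * 4 / 64) = 1128
Column-major traversal misses (no reuse, every access misses): 188 * 94 = 17672
Ratio = 17672 / 1128 = 15.67

15.67


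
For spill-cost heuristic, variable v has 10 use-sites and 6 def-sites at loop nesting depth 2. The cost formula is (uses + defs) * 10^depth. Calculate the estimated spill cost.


uses + defs = 10 + 6 = 16
10^2 = 100
Spill cost = 16 * 100 = 1600

1600


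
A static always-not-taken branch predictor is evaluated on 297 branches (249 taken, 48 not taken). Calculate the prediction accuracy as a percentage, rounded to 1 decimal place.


Predictor: always-not-taken
Correct predictions = 48
Accuracy = 48 / 297 * 100 = 16.2%

16.2


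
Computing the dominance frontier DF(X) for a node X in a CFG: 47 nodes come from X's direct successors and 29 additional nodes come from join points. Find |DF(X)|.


DF(X) = direct successor contributions + join point contributions
= 47 + 29 = 76

76


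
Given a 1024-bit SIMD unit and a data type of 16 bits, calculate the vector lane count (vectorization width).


Width = SIMD bits / data type bits
= 1024 / 16 = 64

64


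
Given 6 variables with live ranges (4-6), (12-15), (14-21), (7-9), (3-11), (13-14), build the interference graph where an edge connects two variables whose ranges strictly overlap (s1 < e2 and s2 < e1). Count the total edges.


Check all pairs for overlapping intervals.
Two intervals (s1,e1) and (s2,e2) overlap if s1 < e2 and s2 < e1.
v0 (4-6) vs v1..v5: overlaps v4 -> 1
v1 (12-15) vs v2..v5: overlaps v2, v5 -> 2
v2 (14-21) vs v3..v5: overlaps none -> 0
v3 (7-9) vs v4..v5: overlaps v4 -> 1
v4 (3-11) vs v5: overlaps none -> 0
Total overlapping pairs = 1 + 2 + 0 + 1 + 0 = 4

4


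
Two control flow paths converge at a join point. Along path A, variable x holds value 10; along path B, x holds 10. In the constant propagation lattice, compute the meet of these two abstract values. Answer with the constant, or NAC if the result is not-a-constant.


Meet operation: if both paths give the same constant, result is that constant; if they differ, result is NAC (not-a-constant).
Path A: 10, Path B: 10 -> equal
Result: constant -> 10

10


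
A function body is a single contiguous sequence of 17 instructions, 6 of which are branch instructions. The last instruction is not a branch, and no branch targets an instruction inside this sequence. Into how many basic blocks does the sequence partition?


With no in-sequence branch targets, the leaders are the first instruction plus the instruction after each branch.
Number of basic blocks = branches + 1
= 6 + 1 = 7

7


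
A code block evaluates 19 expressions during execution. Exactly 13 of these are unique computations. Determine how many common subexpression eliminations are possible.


CSE count = total expressions - unique expressions
= 19 - 13 = 6

6


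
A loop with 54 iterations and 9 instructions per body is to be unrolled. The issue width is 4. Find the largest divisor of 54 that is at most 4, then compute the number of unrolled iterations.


Largest divisor of 54 <= 4 is 3
New iterations = 54 / 3 = 18

18


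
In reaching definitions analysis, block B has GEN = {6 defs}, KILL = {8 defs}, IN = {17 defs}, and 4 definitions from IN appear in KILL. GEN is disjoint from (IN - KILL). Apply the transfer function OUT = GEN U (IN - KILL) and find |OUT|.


IN - KILL: 17 - 4 = 13 surviving definitions
OUT = GEN + surviving = 6 + 13 = 19

19


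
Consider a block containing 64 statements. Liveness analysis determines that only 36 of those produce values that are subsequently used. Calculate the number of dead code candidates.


Dead code = total statements - live definitions
= 64 - 36 = 28

28


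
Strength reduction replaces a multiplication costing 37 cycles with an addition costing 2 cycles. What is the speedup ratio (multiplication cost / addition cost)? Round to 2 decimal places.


Ratio = mult_cost / add_cost = 37 / 2 = 18.5

18.5


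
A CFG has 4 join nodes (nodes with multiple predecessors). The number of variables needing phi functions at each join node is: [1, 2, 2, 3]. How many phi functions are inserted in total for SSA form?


Total phi functions = sum of phi functions at each join node
= 1 + 2 + 2 + 3 = 8

8


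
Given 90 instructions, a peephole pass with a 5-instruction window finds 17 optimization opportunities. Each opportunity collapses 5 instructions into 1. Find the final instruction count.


Each match removes 4 instructions.
Total removed = 17 * 4 = 68
Remaining = 90 - 68 = 22

22


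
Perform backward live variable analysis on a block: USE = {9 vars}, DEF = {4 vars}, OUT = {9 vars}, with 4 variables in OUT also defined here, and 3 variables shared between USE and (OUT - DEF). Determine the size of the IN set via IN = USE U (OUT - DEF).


OUT - DEF: 9 - 4 = 5
|IN| = |USE| + |OUT - DEF| - |USE ∩ (OUT - DEF)| = 9 + 5 - 3 = 11

11


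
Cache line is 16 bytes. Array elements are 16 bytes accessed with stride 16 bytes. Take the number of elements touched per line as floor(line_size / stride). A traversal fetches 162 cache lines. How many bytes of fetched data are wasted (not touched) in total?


Elements per line = floor(16 / 16) = 1
Bytes used per line = 1 * 16 = 16
Wasted per line = 16 - 16 = 0
Total wasted = 0 * 162 = 0

0


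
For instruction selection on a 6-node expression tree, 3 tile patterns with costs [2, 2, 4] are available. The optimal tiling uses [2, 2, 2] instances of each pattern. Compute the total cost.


Total cost = sum(count_i * cost_i)
= 2*2 + 2*2 + 2*4
= 16

16


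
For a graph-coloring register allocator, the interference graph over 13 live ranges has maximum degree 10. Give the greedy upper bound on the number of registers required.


Greedy coloring never needs more than (max_degree + 1) colors: when coloring a vertex, at most max_degree neighbors are already colored.
Upper bound = 10 + 1 = 11

11


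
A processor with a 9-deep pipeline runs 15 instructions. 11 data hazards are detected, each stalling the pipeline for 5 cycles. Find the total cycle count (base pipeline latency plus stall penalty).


Base cycles = 9 + 15 - 1 = 23
Total stalls = 11 * 5 = 55
Total = 23 + 55 = 78

78


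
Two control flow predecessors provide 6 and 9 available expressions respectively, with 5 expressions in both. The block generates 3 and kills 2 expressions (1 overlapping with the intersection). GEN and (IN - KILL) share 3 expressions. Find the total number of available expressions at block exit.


IN = intersection of predecessors = 5
IN - KILL = 5 - 1 = 4
|OUT| = |GEN| + |IN - KILL| - |GEN ∩ (IN - KILL)| = 3 + 4 - 3 = 4

4


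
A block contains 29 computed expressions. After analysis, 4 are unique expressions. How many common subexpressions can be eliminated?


CSE count = total expressions - unique expressions
= 29 - 4 = 25

25


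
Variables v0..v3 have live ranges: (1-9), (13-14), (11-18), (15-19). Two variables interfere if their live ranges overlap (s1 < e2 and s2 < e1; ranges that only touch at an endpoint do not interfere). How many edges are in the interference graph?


Check all pairs for overlapping intervals.
Two intervals (s1,e1) and (s2,e2) overlap if s1 < e2 and s2 < e1.
v0 (1-9) vs v1..v3: overlaps none -> 0
v1 (13-14) vs v2..v3: overlaps v2 -> 1
v2 (11-18) vs v3: overlaps v3 -> 1
Total overlapping pairs = 0 + 1 + 1 = 2

2


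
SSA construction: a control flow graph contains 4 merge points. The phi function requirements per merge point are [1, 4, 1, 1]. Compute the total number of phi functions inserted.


Total phi functions = sum of phi functions at each join node
= 1 + 4 + 1 + 1 = 7

7


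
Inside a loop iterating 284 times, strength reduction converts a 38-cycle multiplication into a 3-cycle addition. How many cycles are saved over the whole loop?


Per-iteration saving = 38 - 3 = 35
Total saved = 284 * 35 = 9940

9940


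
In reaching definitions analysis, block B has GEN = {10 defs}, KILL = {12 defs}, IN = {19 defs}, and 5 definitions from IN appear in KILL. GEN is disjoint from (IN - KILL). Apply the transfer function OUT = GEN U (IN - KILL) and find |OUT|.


IN - KILL: 19 - 5 = 14 surviving definitions
OUT = GEN + surviving = 10 + 14 = 24

24


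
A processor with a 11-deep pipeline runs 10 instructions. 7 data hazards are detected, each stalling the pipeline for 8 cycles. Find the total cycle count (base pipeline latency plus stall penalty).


Base cycles = 11 + 10 - 1 = 20
Total stalls = 7 * 8 = 56
Total = 20 + 56 = 76

76


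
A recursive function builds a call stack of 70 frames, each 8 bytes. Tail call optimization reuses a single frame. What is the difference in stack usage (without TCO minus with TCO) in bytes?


Without TCO: 70 * 8 = 560 bytes
With TCO: reuse 1 frame = 8 bytes
Savings = 560 - 8 = 552

552


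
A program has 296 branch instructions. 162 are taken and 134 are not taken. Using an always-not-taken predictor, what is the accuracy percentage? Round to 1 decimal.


Predictor: always-not-taken
Correct predictions = 134
Accuracy = 134 / 296 * 100 = 45.3%

45.3


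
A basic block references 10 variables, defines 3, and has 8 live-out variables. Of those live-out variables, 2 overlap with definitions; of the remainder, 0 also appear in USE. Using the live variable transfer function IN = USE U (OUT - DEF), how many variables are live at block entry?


OUT - DEF: 8 - 2 = 6
|IN| = |USE| + |OUT - DEF| - |USE ∩ (OUT - DEF)| = 10 + 6 - 0 = 16

16
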